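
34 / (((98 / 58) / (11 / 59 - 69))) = -571880/413 = -1384.70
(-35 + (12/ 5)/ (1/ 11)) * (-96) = 4128/5 = 825.60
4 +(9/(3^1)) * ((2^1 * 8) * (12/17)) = 644/17 = 37.88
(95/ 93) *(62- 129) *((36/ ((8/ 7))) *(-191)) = 25530015/62 = 411774.44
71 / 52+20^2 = 20871/52 = 401.37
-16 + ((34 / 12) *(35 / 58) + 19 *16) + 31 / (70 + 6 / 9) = 2675749/9222 = 290.15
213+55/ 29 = 214.90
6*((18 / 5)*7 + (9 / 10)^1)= 783/5 = 156.60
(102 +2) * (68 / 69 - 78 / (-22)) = 357656/759 = 471.22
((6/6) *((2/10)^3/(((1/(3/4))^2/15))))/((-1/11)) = -297/400 = -0.74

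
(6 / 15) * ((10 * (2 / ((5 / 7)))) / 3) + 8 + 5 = 251/15 = 16.73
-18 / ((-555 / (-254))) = -1524/185 = -8.24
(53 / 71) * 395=20935/71 = 294.86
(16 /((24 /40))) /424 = 10/159 = 0.06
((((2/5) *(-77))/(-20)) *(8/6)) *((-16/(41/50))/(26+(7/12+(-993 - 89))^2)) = -33792/986379599 = 0.00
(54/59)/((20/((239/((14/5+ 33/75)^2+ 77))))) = 806625/6452948 = 0.13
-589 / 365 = -1.61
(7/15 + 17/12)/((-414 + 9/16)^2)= 7232/656373375 = 0.00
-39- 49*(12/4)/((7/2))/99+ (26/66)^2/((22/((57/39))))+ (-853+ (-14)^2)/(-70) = -12589781/419265 = -30.03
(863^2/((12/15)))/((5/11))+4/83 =679974113/332 = 2048114.80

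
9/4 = 2.25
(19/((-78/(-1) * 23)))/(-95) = -1/8970 = 0.00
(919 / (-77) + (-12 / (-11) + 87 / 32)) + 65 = 56.87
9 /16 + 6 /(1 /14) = 1353/16 = 84.56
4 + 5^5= 3129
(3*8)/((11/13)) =312/11 = 28.36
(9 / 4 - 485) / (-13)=1931/52 = 37.13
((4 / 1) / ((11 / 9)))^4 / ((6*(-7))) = -279936/102487 = -2.73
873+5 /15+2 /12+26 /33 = 57703/66 = 874.29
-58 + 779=721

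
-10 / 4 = -5/2 = -2.50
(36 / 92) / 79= 9/1817 = 0.00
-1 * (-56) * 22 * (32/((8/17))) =83776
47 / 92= 0.51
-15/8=-1.88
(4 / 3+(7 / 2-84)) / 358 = -475/2148 = -0.22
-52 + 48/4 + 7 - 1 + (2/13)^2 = -5742/169 = -33.98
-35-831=-866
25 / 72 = 0.35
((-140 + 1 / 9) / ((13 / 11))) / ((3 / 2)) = -27698/351 = -78.91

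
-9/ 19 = -0.47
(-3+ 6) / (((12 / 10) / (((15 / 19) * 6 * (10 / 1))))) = 2250/19 = 118.42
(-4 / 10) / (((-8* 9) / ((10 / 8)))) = 1/144 = 0.01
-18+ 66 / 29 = -456/29 = -15.72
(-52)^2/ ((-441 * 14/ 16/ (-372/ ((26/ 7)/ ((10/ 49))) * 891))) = 306408960/2401 = 127617.23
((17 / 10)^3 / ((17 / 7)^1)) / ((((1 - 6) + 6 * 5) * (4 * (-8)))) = -2023/800000 = 0.00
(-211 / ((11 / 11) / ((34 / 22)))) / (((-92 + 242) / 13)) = -46631/1650 = -28.26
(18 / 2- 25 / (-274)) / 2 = 4.55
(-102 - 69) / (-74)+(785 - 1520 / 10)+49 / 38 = 447530/703 = 636.60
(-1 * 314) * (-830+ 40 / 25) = 1300588/5 = 260117.60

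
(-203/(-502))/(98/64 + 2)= 3248/28363 = 0.11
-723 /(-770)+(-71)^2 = 3882293/770 = 5041.94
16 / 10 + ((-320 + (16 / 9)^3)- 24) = -1227568/3645 = -336.78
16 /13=1.23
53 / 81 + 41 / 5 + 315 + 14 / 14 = 131566/405 = 324.85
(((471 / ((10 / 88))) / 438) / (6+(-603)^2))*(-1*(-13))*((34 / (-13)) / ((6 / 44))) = -0.01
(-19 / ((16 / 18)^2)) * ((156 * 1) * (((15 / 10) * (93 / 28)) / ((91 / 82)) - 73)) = 805966605/3136 = 257004.66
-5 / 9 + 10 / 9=5/9 = 0.56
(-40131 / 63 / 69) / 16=-637/1104 = -0.58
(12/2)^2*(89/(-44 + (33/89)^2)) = -25378884/347435 = -73.05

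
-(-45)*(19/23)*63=53865/23 = 2341.96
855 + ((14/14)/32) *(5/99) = 2708645/3168 = 855.00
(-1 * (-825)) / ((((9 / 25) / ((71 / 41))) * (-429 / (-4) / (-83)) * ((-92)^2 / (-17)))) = 62613125/10150452 = 6.17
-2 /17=-0.12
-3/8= -0.38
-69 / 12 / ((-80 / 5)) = 23/64 = 0.36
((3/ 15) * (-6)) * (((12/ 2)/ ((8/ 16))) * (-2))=144/5 = 28.80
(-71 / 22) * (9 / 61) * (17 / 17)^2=-639/1342 = -0.48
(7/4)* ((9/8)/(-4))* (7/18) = -49/256 = -0.19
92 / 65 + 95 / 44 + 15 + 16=98883/2860 = 34.57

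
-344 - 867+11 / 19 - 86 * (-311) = 485176/19 = 25535.58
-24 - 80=-104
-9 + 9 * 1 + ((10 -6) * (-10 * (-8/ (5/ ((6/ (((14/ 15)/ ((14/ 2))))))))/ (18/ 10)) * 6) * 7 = 67200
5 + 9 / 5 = 6.80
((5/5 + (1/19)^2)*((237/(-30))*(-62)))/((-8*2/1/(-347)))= 153814343/14440 = 10651.96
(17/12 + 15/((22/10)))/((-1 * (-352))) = 1087/46464 = 0.02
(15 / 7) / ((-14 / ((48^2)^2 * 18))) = -14625227.76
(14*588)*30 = 246960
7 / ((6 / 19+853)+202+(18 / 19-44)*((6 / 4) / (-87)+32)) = -3857/177216 = -0.02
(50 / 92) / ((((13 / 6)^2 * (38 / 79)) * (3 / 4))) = 23700/73853 = 0.32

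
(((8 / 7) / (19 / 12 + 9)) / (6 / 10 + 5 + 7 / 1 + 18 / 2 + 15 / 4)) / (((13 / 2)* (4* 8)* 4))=10/1953133 = 0.00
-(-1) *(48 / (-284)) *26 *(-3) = 936/71 = 13.18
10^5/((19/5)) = 500000/19 = 26315.79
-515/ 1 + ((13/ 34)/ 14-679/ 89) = -22139507/42364 = -522.60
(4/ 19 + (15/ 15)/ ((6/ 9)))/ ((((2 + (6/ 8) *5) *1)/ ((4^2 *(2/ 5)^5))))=13312/273125 = 0.05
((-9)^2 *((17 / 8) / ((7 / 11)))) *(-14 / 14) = -15147/56 = -270.48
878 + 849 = 1727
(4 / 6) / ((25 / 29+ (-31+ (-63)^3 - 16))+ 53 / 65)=-1885/707136042 = 0.00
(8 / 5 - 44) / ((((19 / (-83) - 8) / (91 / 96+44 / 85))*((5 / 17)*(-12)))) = -52607641/24588000 = -2.14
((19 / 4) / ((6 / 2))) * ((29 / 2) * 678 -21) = 31065/2 = 15532.50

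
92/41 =2.24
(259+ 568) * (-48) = -39696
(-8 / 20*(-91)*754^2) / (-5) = -4138796.48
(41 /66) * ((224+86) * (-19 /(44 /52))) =-4324.20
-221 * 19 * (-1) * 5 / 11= 20995/11 = 1908.64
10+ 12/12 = 11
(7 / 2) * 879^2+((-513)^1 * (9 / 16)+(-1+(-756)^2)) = 52407839/16 = 3275489.94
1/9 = 0.11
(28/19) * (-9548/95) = -267344/1805 = -148.11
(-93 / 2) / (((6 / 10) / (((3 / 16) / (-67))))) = 0.22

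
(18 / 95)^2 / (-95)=-324/857375 = 0.00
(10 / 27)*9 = 10/3 = 3.33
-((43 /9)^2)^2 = -3418801/6561 = -521.08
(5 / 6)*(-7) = -35/6 = -5.83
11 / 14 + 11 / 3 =187/42 = 4.45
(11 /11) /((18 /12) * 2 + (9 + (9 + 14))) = 1/35 = 0.03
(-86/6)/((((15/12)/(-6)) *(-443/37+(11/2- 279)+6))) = -0.25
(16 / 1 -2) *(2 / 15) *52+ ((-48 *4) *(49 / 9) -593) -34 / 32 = -1542.33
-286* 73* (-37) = 772486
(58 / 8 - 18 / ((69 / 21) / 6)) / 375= -2357/34500 = -0.07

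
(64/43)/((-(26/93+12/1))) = -2976/24553 = -0.12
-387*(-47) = 18189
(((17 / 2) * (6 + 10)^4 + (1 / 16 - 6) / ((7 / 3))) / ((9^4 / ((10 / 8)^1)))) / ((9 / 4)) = 311949935/6613488 = 47.17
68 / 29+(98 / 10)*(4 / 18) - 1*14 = -12368/1305 = -9.48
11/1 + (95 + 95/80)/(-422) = 72733/6752 = 10.77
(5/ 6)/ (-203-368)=-5/3426 = 0.00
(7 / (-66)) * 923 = -6461/66 = -97.89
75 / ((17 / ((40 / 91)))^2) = 120000/2393209 = 0.05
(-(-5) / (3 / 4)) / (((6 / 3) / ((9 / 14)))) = 15/7 = 2.14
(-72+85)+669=682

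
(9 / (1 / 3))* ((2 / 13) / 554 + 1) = 97254/3601 = 27.01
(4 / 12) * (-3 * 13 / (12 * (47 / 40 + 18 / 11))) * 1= -1430/3711 = -0.39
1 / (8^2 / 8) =1/8 = 0.12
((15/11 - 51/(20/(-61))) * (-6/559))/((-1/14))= 724941/30745 = 23.58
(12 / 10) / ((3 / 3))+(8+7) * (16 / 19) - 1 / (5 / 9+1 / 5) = 12.51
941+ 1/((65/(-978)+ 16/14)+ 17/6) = 4198942/4461 = 941.26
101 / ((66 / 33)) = 101/2 = 50.50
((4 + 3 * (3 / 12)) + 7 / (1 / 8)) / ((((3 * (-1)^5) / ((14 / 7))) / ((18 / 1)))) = -729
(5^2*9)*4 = 900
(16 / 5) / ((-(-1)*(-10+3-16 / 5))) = -16/51 = -0.31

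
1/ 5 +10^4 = 50001/5 = 10000.20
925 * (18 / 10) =1665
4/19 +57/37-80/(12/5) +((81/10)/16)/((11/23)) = -113299253/3711840 = -30.52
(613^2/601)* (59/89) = 22170371/53489 = 414.48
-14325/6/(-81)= 4775/162 = 29.48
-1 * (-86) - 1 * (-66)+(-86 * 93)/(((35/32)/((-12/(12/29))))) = 7427464/35 = 212213.26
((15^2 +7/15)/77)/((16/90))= 5073/308 = 16.47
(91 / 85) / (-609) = -13/7395 = 0.00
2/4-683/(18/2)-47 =-122.39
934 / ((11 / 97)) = 90598/11 = 8236.18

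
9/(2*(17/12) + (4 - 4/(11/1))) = 594/427 = 1.39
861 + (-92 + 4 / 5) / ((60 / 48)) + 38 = 20651/25 = 826.04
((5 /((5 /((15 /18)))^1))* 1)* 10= 25/3 = 8.33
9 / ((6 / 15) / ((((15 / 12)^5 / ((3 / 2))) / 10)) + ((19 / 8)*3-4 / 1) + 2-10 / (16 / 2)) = 225000/146027 = 1.54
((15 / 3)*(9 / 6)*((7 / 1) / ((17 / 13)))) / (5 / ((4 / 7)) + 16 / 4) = 910/289 = 3.15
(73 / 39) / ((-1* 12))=-73/468 = -0.16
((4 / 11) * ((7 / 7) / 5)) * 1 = 4/55 = 0.07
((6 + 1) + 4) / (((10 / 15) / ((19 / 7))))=627/14 = 44.79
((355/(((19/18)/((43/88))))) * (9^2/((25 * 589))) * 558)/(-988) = -20030733/39233480 = -0.51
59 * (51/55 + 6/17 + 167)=9283178/935 = 9928.53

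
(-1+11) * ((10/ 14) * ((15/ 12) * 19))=2375/14 = 169.64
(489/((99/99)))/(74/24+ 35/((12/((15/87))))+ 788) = 0.62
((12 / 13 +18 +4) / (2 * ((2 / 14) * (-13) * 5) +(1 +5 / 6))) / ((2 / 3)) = -18774/9139 = -2.05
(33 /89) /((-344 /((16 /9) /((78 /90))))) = -110/49751 = 0.00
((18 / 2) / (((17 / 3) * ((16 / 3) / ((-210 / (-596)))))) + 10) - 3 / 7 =5490287/567392 = 9.68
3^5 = 243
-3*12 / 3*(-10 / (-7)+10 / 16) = -345/14 = -24.64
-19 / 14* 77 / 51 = -209/102 = -2.05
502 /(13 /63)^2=1992438/169 = 11789.57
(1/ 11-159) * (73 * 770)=-8932280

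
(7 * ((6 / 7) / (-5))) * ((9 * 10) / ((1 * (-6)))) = 18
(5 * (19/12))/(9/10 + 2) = 475/174 = 2.73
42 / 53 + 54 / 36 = 243/106 = 2.29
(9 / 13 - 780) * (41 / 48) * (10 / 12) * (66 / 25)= -1523027/1040 = -1464.45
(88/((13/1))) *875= 77000/13 = 5923.08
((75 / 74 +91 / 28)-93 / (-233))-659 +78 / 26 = -22460717/34484 = -651.34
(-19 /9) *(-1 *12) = 76/3 = 25.33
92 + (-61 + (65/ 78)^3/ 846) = 5664941/182736 = 31.00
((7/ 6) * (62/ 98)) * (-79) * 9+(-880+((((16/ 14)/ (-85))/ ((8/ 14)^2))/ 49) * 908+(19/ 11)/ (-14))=-9200124/6545 = -1405.67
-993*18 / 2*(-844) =7542828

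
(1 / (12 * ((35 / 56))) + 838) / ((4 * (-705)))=-3143/10575 = -0.30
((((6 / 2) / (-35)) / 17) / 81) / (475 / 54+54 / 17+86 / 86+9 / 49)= -14/2959015 = 0.00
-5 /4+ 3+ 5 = 27/4 = 6.75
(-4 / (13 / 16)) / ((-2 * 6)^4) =-1/4212 = 0.00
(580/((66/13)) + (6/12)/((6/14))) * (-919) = -2333341/22 = -106060.95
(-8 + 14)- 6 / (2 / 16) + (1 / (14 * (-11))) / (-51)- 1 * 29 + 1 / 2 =-276853/3927 = -70.50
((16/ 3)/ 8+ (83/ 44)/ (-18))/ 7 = 445/5544 = 0.08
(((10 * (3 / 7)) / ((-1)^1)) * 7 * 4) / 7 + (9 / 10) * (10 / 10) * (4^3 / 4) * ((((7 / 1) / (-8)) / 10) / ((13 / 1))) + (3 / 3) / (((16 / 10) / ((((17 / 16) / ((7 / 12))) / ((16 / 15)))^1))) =-16.17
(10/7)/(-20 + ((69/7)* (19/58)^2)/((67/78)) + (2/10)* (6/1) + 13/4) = -11269400/112952909 = -0.10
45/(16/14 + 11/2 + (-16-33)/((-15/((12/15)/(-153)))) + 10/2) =7229250/1867681 = 3.87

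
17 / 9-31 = -29.11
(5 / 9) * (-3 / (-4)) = 5/12 = 0.42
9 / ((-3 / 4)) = -12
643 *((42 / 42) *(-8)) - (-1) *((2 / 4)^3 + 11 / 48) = -246895/48 = -5143.65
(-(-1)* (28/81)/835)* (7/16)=49/270540 = 0.00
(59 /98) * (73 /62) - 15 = -86833/6076 = -14.29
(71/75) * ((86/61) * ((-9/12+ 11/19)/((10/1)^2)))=-39689/17385000 = 0.00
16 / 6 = 8/3 = 2.67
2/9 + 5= 47/9 = 5.22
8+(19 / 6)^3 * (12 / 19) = 28.06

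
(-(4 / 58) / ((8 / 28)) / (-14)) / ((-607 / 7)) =-7/35206 = 0.00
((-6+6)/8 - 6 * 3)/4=-9/2 = -4.50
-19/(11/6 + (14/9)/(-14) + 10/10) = -6.98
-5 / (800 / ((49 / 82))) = -49/13120 = 0.00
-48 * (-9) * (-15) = -6480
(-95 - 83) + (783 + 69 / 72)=14543/24 = 605.96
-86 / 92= -43/46 = -0.93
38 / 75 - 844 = -63262/75 = -843.49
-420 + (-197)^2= 38389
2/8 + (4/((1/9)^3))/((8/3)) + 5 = 4395/4 = 1098.75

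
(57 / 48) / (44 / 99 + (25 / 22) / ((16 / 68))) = 1881/8354 = 0.23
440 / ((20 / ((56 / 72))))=154/9 = 17.11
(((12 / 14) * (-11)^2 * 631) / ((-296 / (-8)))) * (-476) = -31151208/37 = -841924.54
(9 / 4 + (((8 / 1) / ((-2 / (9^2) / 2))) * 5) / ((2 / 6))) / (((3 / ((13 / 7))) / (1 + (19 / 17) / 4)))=-2093481/272 = -7696.62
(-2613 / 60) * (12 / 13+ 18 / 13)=-100.50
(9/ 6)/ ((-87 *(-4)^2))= -1/928 = 0.00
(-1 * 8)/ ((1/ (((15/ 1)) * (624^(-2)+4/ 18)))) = -144215/5408 = -26.67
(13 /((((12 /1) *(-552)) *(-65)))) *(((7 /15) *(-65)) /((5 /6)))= -91/82800 = 0.00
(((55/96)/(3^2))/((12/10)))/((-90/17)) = -935/93312 = -0.01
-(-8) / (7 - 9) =-4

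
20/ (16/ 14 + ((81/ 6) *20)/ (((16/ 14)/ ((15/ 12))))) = 2240/33203 = 0.07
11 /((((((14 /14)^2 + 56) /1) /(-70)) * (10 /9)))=-231/19 = -12.16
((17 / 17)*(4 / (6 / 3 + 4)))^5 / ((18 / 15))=80/729 = 0.11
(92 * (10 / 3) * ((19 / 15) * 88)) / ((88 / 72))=27968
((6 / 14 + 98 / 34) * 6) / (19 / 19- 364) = -0.05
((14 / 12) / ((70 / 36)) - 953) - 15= -4837/5 = -967.40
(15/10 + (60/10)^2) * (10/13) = 375/13 = 28.85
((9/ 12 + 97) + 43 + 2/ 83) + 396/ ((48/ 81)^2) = 1268.45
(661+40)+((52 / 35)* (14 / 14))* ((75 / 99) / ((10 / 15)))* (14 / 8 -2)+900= 246489/154 = 1600.58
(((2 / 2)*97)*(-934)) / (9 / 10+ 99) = -905980/999 = -906.89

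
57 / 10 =5.70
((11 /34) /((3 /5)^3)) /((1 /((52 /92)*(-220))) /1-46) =-0.03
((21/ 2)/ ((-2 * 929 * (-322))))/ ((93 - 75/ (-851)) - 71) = 111/139699304 = 0.00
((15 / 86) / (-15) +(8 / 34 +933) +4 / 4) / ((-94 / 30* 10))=-4097505/137428 = -29.82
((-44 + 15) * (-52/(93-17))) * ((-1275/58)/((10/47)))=-155805/76 = -2050.07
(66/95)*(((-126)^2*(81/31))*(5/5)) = 84873096/2945 = 28819.39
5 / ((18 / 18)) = 5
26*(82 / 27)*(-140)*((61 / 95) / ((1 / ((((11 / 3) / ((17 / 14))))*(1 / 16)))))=-35049014/26163 = -1339.64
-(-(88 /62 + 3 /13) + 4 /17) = 9693/6851 = 1.41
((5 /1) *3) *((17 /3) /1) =85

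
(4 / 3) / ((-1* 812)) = -1/609 = 0.00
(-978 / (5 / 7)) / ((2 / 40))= -27384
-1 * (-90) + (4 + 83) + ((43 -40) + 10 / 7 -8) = 1214/7 = 173.43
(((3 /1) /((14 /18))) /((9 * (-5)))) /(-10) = 3/350 = 0.01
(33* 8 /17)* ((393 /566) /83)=51876/399313 = 0.13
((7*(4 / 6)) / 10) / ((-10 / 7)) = -49/150 = -0.33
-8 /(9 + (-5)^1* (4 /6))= -1.41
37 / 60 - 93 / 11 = -7.84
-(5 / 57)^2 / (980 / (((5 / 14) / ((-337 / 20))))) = 125/751110318 = 0.00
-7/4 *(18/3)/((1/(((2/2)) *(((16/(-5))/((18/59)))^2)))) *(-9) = 779744/75 = 10396.59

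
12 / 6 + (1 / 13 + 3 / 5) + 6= 8.68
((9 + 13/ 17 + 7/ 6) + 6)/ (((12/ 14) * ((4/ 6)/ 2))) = 12089/204 = 59.26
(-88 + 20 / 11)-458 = -5986/11 = -544.18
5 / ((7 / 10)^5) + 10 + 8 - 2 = 768912/16807 = 45.75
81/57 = 27/19 = 1.42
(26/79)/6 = 13/237 = 0.05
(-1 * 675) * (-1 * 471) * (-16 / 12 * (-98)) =41542200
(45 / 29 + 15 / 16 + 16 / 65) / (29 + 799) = 82499/24972480 = 0.00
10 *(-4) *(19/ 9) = -760/9 = -84.44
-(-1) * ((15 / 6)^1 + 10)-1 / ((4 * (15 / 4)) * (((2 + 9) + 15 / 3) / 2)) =1499/120 = 12.49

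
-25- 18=-43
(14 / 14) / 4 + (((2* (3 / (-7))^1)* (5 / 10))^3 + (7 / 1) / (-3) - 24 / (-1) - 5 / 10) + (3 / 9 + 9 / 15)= 152781/6860 = 22.27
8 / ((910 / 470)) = 4.13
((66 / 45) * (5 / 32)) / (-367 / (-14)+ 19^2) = 77/130104 = 0.00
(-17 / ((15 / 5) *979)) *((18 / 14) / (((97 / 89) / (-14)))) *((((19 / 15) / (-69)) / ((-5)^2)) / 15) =-646/138043125 = 0.00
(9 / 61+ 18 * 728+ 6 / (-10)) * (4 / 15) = 5328776/1525 = 3494.28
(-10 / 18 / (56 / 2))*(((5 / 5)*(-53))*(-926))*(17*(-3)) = 2085815/42 = 49662.26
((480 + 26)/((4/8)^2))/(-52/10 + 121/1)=10120/579 = 17.48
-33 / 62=-0.53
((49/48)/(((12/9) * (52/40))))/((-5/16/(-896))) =21952/13 = 1688.62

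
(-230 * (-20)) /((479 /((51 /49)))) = 234600/23471 = 10.00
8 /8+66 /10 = 38/5 = 7.60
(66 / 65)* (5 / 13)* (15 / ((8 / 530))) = 131175/338 = 388.09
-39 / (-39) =1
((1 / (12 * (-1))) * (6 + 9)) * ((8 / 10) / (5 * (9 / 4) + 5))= -4/65 = -0.06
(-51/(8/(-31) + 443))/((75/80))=-8432/68625 = -0.12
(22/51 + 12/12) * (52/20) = 949/255 = 3.72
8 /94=4/47 = 0.09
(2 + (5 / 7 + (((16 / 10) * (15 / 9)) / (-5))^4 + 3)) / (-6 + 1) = -2053672/1771875 = -1.16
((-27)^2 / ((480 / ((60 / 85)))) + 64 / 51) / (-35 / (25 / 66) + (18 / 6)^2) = -4747/170136 = -0.03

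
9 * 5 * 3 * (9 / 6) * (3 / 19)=1215/38 = 31.97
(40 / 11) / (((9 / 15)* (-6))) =-100/99 = -1.01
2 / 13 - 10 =-128/13 = -9.85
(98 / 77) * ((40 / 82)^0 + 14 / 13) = 378/143 = 2.64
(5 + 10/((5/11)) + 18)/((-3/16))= -240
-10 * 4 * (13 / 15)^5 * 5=-2970344/30375 = -97.79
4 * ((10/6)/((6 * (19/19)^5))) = 10/9 = 1.11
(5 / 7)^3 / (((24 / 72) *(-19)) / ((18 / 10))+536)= 3375/4931311 = 0.00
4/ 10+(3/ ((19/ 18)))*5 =1388/95 = 14.61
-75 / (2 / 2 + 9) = -15/2 = -7.50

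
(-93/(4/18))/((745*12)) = -279/5960 = -0.05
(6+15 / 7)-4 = 29/7 = 4.14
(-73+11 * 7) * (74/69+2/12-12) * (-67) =66330/23 = 2883.91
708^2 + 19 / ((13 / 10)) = 6516622/13 = 501278.62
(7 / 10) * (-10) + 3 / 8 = -53/8 = -6.62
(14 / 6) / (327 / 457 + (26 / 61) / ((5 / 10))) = 195139/131133 = 1.49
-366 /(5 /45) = -3294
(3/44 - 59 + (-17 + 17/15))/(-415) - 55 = -15015133/273900 = -54.82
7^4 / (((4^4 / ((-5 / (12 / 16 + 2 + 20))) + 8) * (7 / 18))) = -5145/964 = -5.34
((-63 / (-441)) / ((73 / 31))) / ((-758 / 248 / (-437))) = 1679828/193669 = 8.67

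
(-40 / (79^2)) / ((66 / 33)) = -20/6241 = 0.00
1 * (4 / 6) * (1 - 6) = -10/3 = -3.33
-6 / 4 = -1.50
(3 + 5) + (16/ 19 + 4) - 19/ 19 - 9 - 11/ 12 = 1.93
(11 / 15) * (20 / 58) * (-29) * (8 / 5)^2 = -18.77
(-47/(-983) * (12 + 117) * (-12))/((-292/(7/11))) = 127323/789349 = 0.16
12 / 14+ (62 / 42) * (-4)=-106/21 = -5.05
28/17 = 1.65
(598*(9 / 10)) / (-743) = -2691/3715 = -0.72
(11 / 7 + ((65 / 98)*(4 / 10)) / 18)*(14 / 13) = 1399/819 = 1.71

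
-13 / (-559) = 0.02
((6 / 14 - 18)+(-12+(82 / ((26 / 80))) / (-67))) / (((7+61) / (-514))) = 52237049/207298 = 251.99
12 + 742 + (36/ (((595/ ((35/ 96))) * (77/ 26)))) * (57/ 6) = 7896629/10472 = 754.07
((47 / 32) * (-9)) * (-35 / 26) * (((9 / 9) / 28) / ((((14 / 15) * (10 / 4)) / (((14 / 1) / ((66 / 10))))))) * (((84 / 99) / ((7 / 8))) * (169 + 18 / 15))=599955/6292 = 95.35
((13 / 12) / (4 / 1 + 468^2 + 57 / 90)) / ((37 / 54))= 1755/243121783 = 0.00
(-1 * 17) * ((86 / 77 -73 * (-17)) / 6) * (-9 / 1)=4877793/154 = 31673.98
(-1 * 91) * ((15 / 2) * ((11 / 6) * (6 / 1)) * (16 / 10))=-12012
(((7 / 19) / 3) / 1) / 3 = 0.04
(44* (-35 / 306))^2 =25.33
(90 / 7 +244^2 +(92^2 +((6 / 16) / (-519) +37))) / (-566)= -659267009/5483408 = -120.23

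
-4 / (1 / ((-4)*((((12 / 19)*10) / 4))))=480/19 = 25.26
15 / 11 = 1.36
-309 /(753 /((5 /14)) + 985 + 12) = -1545/15527 = -0.10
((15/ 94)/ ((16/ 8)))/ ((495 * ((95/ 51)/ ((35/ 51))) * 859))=7/101255484 = 0.00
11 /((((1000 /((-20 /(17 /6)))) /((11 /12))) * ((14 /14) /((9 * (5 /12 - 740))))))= 128865/272 = 473.77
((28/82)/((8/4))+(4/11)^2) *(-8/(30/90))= -36072/4961 = -7.27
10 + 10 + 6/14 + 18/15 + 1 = 792/35 = 22.63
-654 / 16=-327/8 = -40.88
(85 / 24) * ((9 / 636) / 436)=85/739456 = 0.00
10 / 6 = 5/3 = 1.67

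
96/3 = 32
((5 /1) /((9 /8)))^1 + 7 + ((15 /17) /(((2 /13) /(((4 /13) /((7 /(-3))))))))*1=11447/1071 = 10.69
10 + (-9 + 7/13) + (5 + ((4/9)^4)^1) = 6.58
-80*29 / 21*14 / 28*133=-22040/3 = -7346.67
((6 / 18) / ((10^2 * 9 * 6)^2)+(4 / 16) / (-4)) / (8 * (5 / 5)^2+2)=-5467499/874800000 = -0.01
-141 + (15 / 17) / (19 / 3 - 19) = -91131/646 = -141.07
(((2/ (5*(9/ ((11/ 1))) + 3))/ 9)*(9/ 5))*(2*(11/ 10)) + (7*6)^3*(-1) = -72235679/975 = -74087.88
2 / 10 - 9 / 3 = -14/5 = -2.80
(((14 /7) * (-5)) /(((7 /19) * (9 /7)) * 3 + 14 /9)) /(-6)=285/509 = 0.56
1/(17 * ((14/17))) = 1/14 = 0.07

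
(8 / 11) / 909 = 8/9999 = 0.00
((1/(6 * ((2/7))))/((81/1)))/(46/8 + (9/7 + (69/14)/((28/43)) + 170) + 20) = 686/19489815 = 0.00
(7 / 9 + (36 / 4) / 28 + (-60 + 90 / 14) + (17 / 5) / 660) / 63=-129856/155925 = -0.83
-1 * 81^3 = -531441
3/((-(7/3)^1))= -9/7 = -1.29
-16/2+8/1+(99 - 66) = 33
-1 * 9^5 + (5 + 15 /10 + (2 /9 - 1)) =-1062779/18 = -59043.28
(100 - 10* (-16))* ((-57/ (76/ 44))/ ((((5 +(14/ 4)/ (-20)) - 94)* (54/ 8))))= 457600/32103 = 14.25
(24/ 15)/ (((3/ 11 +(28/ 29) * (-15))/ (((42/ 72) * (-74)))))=330484/67995 = 4.86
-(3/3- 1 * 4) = 3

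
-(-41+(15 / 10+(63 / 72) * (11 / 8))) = 2451/64 = 38.30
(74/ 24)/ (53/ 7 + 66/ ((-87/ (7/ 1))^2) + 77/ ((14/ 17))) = 0.03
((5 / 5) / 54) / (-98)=-1/5292 = 0.00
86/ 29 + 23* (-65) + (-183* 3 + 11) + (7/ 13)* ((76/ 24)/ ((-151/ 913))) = -696904079/341562 = -2040.34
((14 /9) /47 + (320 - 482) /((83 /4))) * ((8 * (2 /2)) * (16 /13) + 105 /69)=-309243286/3499197 = -88.38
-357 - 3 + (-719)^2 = 516601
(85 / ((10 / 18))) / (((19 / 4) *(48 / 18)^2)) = 1377/304 = 4.53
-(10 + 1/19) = -191/19 = -10.05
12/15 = 4/5 = 0.80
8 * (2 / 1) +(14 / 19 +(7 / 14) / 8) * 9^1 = 7051/304 = 23.19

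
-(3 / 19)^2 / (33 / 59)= -177/3971 = -0.04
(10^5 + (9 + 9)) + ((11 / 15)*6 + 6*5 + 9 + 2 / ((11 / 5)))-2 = 5503317/55 = 100060.31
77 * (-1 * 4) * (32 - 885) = 262724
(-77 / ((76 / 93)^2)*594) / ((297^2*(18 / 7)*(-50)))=47089/7797600 = 0.01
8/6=4/3 = 1.33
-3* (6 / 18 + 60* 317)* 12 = -684732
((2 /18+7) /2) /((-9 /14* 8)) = -56/81 = -0.69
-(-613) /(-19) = -613/19 = -32.26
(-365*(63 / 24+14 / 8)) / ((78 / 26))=-532.29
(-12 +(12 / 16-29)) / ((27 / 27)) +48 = 31/4 = 7.75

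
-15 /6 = -5/2 = -2.50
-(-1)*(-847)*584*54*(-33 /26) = 33902412.92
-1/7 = -0.14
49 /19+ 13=296/19 = 15.58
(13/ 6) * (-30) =-65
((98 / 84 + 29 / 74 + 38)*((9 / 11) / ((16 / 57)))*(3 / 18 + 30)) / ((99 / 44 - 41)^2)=45301947/19556350 = 2.32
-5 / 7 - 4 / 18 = -59/63 = -0.94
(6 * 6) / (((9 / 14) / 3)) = 168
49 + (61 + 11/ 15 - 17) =1406/15 = 93.73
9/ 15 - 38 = -37.40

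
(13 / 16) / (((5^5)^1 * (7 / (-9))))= -117/350000 = 0.00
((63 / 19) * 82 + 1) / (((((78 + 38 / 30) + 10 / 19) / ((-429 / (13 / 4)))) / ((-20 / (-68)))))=-3019500/22741 = -132.78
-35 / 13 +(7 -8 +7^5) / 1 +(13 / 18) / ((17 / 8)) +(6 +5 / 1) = 16814.65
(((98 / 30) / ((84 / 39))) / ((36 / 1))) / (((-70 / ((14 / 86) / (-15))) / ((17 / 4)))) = 1547/55728000 = 0.00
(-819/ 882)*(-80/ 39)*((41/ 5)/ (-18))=-164/189 = -0.87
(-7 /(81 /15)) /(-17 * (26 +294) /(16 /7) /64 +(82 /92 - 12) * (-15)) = -368/36747 = -0.01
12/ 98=6/49 = 0.12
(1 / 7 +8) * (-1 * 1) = -57/7 = -8.14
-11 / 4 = -2.75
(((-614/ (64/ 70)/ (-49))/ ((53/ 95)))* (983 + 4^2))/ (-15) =-9711945/5936 = -1636.11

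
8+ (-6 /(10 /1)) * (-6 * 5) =26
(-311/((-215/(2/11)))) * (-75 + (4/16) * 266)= -5287/2365 = -2.24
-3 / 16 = -0.19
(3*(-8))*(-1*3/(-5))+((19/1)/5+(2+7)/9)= -48/5 = -9.60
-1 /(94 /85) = -85/94 = -0.90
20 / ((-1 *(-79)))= 20/79 = 0.25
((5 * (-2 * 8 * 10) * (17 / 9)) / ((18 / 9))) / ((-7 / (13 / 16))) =5525/63 = 87.70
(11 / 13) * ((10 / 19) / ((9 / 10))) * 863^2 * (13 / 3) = 819245900/513 = 1596970.57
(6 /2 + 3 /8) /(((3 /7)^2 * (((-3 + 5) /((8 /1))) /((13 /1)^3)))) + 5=322969/2 = 161484.50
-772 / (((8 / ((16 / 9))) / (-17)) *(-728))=-3281/819 = -4.01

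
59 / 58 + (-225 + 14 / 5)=-64143/290 = -221.18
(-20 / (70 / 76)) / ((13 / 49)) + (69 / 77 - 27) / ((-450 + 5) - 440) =-81.82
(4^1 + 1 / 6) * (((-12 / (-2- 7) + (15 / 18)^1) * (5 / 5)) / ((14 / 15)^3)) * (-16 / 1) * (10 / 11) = -609375/3773 = -161.51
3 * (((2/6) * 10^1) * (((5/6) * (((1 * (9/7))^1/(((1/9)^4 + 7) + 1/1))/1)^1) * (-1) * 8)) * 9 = -35429400/367423 = -96.43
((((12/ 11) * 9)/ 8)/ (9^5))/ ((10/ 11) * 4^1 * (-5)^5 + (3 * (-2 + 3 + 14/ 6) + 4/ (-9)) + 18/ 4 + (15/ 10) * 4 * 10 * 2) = -1/540300051 = 0.00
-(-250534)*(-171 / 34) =-21420657/17 = -1260038.65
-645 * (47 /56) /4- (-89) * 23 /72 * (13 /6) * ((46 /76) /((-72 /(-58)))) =-435610661/4136832 = -105.30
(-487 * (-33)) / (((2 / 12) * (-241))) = -96426/241 = -400.11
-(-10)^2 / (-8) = 25/2 = 12.50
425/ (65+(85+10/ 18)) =765/271 = 2.82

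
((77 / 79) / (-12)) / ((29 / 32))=-616/6873 = -0.09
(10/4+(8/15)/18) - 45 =-11467/270 = -42.47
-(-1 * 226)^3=11543176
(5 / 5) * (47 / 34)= 47/34 = 1.38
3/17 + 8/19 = 193/323 = 0.60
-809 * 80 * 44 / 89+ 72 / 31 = -31994.08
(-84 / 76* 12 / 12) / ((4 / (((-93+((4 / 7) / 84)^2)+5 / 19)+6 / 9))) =37801325/1485876 = 25.44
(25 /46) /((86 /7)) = 175/3956 = 0.04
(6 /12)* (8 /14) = 2/7 = 0.29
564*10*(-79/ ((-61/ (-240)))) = -106934400/61 = -1753022.95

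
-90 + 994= 904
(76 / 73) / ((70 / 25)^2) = 475/3577 = 0.13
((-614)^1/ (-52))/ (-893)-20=-464667/23218 = -20.01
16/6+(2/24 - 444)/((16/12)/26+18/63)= -1451327/1104 = -1314.61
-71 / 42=-1.69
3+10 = 13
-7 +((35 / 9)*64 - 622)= -3421/9 = -380.11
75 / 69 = 25/23 = 1.09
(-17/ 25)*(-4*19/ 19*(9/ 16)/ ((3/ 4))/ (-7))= -51/175 = -0.29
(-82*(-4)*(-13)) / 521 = -4264/521 = -8.18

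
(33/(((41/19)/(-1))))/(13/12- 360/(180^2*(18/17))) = -46170/3239 = -14.25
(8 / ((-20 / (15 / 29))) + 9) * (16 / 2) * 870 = 61200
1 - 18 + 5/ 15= -50/3 = -16.67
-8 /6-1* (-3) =5/3 = 1.67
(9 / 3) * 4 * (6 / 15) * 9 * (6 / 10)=648/25 = 25.92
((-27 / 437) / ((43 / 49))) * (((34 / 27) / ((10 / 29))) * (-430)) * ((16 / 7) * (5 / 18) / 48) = 17255/11799 = 1.46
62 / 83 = 0.75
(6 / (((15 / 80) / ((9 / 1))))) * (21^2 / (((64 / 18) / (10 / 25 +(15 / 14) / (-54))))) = 271593/20 = 13579.65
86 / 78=43/39 = 1.10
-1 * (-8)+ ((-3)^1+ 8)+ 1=14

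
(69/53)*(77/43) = 5313/2279 = 2.33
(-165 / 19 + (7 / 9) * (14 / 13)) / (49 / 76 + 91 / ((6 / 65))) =-69772/8771763 = -0.01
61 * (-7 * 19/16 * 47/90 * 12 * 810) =-10295397/4 = -2573849.25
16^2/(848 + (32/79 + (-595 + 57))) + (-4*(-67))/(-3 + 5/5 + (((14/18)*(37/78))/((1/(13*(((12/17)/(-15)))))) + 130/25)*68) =451313554/278287917 = 1.62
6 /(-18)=-1/3 = -0.33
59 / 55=1.07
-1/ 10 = -0.10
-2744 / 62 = -1372/31 = -44.26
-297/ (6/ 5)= -495/2 = -247.50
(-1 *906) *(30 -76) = 41676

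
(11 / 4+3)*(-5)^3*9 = -25875/4 = -6468.75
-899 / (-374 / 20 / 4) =35960/187 = 192.30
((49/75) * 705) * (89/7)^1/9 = 29281/45 = 650.69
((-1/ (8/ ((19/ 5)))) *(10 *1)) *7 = -133/4 = -33.25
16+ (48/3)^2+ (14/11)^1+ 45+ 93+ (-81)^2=76695/11 = 6972.27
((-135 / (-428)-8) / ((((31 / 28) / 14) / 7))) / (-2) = 1128127/3317 = 340.10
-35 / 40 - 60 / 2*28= -840.88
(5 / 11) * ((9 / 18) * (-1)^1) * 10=-25/11 = -2.27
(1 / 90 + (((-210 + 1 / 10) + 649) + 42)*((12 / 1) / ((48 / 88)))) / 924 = 952579/83160 = 11.45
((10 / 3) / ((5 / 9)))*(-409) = -2454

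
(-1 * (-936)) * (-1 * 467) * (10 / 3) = -1457040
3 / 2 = 1.50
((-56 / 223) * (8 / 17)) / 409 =-448/1550519 = 0.00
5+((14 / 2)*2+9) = 28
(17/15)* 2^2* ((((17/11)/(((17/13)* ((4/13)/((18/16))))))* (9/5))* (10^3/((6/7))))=904995/22 = 41136.14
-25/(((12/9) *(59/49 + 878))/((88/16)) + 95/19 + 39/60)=-808500/7075681 = -0.11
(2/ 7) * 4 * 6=48/7 = 6.86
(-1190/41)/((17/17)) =-1190/41 = -29.02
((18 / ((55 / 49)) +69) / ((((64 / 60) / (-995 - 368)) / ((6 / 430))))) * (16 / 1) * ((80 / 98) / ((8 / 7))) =-57372759/3311 = -17327.92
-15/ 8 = -1.88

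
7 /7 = 1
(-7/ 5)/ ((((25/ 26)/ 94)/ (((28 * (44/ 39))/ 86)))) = -810656/16125 = -50.27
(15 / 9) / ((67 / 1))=5/201 = 0.02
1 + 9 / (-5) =-4/5 = -0.80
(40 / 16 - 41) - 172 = -421/2 = -210.50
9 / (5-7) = -9/2 = -4.50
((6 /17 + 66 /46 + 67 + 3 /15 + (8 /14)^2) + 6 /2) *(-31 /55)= -214747664/5268725 = -40.76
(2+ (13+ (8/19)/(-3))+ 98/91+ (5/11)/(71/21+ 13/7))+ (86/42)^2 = 532902959/26360334 = 20.22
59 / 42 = 1.40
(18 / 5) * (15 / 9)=6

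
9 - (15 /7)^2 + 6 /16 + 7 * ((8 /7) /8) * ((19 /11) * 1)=28073/4312 = 6.51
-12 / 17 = -0.71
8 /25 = 0.32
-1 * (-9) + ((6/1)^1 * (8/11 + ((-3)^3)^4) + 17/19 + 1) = 666430203/209 = 3188661.26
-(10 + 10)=-20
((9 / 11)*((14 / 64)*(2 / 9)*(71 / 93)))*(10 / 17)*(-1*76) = -47215/34782 = -1.36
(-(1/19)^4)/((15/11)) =-11/1954815 = 0.00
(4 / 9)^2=16/81 = 0.20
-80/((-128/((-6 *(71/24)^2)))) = -25205/768 = -32.82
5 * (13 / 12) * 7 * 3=455/4 = 113.75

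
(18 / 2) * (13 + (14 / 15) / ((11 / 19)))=7233/55 = 131.51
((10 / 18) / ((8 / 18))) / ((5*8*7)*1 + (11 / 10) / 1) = 25/5622 = 0.00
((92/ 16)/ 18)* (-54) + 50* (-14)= -2869/4 = -717.25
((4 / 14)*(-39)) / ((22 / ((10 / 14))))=-195/539 = -0.36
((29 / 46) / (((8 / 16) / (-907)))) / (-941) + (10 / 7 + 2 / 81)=32747633/12271581 = 2.67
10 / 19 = 0.53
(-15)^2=225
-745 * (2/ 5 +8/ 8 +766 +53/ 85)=-9727018/17 = -572177.53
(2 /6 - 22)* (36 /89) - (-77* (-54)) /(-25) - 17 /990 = 69403711/440550 = 157.54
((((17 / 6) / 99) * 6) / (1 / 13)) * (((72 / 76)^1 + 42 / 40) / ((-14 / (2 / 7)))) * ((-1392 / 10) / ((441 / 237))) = 23290306/3421425 = 6.81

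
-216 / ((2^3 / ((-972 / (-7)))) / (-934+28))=23777064/7 = 3396723.43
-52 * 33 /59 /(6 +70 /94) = -80652/18703 = -4.31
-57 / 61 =-0.93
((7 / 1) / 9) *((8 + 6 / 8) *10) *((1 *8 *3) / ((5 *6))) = 490/9 = 54.44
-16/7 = -2.29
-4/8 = -1/2 = -0.50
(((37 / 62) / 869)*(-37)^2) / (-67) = -50653/3609826 = -0.01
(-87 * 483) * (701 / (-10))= 2945672.10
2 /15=0.13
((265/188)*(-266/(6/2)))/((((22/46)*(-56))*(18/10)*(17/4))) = 579025/949212 = 0.61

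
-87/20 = -4.35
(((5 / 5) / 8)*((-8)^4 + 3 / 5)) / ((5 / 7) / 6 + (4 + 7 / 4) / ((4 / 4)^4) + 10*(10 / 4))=430143/25930 = 16.59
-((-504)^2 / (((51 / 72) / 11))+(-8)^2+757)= -67074181/17 = -3945540.06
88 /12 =22/3 = 7.33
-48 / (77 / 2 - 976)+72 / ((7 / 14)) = 90032/625 = 144.05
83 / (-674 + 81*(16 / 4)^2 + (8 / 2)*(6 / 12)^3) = 2/15 = 0.13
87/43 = 2.02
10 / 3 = 3.33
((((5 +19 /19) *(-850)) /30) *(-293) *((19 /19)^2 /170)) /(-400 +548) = 293/148 = 1.98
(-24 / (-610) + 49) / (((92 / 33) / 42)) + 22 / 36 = 46681987/63135 = 739.40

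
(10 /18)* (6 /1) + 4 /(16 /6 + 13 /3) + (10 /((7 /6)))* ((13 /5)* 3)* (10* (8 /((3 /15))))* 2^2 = 106975.33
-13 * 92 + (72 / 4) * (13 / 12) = -2353/2 = -1176.50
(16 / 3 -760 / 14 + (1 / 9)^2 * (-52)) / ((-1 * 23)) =28120/13041 = 2.16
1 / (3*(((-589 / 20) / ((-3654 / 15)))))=1624/589 = 2.76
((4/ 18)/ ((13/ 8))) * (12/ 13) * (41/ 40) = 328/2535 = 0.13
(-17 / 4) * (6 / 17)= -3/2 = -1.50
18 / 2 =9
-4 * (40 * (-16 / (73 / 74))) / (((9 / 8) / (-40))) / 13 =-60620800/8541 = -7097.62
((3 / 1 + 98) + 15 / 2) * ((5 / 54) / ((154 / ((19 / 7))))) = 2945/16632 = 0.18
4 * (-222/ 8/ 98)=-111/98 = -1.13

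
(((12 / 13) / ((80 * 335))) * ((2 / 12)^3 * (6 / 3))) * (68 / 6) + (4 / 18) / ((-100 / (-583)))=1.30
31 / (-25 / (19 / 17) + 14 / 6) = -1767/1142 = -1.55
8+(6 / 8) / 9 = 97/12 = 8.08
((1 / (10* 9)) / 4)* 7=7/360 = 0.02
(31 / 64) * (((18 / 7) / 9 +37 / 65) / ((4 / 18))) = 108531/58240 = 1.86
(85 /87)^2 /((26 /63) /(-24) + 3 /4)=303450/232957 = 1.30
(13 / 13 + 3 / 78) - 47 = -1195/26 = -45.96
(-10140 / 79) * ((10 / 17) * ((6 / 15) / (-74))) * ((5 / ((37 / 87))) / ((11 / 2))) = 0.87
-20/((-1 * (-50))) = -2/5 = -0.40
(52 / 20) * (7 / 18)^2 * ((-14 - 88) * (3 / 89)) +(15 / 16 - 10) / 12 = -540103/256320 = -2.11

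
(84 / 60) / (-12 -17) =-7/145 = -0.05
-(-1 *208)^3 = 8998912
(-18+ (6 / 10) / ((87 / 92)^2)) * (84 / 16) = -765121/8410 = -90.98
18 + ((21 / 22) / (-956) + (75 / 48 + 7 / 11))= 849603/42064 = 20.20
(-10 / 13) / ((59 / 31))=-310/767 = -0.40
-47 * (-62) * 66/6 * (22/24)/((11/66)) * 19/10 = 3349643/10 = 334964.30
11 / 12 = 0.92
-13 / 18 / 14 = -13/252 = -0.05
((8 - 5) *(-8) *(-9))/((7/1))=216/7 = 30.86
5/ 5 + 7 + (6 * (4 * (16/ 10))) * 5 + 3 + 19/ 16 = 3267/16 = 204.19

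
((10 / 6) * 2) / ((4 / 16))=40/3 = 13.33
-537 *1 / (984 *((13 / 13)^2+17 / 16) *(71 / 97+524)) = -34726/68866347 = 0.00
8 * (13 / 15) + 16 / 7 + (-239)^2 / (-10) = -5702.88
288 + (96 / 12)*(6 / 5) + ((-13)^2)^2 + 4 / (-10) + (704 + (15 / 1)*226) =164761/5 = 32952.20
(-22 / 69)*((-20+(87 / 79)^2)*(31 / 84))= 39982591/18086418 = 2.21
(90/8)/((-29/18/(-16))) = 3240/29 = 111.72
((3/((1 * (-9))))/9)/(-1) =1/27 = 0.04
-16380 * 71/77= -166140/11 = -15103.64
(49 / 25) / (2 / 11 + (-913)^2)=539/229231525 = 0.00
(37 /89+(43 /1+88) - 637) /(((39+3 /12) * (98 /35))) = -4.60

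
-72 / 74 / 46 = -18/851 = -0.02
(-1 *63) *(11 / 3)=-231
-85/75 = -17/15 = -1.13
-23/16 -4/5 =-179/80 = -2.24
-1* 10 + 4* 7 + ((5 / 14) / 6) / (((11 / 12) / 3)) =1401/77 = 18.19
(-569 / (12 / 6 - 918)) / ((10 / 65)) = 7397/1832 = 4.04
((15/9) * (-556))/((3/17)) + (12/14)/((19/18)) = -6284608/1197 = -5250.30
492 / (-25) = -492/25 = -19.68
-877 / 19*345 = -302565/19 = -15924.47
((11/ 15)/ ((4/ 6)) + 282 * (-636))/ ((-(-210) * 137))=-1793509/287700 = -6.23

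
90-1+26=115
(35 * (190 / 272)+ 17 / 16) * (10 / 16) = 34695/2176 = 15.94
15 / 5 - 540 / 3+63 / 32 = -5601/32 = -175.03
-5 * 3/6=-5/2 = -2.50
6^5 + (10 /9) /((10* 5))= 349921/45 = 7776.02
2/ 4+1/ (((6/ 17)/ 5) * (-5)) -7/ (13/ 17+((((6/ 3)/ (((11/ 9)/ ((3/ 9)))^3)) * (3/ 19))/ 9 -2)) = 1770944/530763 = 3.34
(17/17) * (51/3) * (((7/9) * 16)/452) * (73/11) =34748/11187 = 3.11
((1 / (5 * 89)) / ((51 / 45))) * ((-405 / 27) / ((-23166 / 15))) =25/1298154 = 0.00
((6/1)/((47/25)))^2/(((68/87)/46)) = 22511250/37553 = 599.45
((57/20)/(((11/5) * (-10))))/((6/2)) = -19/440 = -0.04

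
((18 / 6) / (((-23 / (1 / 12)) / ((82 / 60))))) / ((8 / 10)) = -41/2208 = -0.02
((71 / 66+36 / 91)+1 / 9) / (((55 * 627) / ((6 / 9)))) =28513/932026095 = 0.00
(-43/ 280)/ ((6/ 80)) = -43/21 = -2.05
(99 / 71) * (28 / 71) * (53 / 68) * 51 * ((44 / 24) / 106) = 7623/20164 = 0.38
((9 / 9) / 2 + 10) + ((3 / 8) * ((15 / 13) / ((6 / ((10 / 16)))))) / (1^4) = 17547/1664 = 10.55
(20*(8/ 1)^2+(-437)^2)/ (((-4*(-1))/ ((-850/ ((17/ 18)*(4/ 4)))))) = -43256025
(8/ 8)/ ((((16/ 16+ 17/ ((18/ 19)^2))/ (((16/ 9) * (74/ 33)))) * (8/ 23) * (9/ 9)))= 40848/71071 = 0.57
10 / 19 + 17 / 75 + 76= 109373/1425 = 76.75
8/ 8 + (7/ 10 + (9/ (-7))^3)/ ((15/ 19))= -0.81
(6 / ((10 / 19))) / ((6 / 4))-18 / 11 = 328/55 = 5.96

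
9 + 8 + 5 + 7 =29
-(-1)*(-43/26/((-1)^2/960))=-1587.69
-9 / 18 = -1/2 = -0.50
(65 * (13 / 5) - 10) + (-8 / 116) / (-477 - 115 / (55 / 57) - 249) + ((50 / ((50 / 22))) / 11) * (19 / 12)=87444527/539226 = 162.17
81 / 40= 2.02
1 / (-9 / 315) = -35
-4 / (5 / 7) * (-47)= 1316/5 = 263.20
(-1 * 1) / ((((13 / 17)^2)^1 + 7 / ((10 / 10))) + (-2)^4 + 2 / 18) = -2601/61633 = -0.04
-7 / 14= -1/2 = -0.50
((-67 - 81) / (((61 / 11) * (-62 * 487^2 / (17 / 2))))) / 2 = 6919/896973158 = 0.00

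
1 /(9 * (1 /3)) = 0.33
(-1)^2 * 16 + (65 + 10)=91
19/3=6.33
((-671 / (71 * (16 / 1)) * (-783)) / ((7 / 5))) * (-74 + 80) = 7880895/3976 = 1982.12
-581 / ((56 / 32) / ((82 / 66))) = -13612/33 = -412.48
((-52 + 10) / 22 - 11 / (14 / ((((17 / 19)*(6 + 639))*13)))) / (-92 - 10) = 5751177/99484 = 57.81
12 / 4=3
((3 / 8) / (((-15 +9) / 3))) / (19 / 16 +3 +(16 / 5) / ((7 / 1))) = -35/867 = -0.04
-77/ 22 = -7/2 = -3.50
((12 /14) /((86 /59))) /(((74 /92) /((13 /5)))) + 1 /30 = 646213/334110 = 1.93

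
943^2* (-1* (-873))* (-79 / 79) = -776314377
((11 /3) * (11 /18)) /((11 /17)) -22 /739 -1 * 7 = -142337/39906 = -3.57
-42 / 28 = -3/2 = -1.50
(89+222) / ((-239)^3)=-311/13651919 = 0.00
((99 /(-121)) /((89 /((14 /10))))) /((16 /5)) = -63/15664 = 0.00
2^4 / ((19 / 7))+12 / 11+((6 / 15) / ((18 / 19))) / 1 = 69671/9405 = 7.41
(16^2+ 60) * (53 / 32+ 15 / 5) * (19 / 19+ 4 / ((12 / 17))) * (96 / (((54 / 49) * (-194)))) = -11535580/2619 = -4404.57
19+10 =29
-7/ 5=-1.40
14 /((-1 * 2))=-7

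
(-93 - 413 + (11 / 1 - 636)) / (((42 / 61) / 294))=-482937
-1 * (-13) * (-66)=-858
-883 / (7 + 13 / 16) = -14128/125 = -113.02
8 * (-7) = -56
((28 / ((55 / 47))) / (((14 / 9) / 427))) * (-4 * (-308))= 8091820.80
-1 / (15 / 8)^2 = -64/225 = -0.28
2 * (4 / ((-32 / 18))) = -9/2 = -4.50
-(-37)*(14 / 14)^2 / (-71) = -37/71 = -0.52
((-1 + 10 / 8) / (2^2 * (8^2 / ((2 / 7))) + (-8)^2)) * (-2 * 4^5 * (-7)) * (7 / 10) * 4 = 784/75 = 10.45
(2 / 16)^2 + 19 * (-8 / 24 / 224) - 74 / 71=-100663/95424 = -1.05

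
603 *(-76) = -45828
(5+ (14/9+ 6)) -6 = 59/9 = 6.56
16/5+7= 10.20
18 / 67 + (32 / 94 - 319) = -1002613/3149 = -318.39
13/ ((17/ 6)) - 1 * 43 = -653/17 = -38.41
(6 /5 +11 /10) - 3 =-0.70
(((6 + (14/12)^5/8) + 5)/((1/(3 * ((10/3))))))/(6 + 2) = 3505475/248832 = 14.09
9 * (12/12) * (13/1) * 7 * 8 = 6552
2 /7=0.29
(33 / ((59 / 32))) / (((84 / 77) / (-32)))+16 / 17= -525648/1003 = -524.08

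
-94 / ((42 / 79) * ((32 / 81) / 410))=-20551455/112 = -183495.13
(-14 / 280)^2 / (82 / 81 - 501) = -81/16199600 = 0.00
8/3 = 2.67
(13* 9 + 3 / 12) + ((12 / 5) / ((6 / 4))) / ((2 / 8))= 2473/20 = 123.65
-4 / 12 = -1/3 = -0.33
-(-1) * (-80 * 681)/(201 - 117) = -4540/7 = -648.57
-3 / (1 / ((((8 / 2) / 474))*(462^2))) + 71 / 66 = -28168999/5214 = -5402.57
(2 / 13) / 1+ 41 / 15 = 563/195 = 2.89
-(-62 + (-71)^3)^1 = 357973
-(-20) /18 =10/9 = 1.11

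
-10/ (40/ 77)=-77/4 = -19.25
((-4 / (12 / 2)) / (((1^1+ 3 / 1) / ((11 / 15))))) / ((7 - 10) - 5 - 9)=0.01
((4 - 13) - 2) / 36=-11/36 = -0.31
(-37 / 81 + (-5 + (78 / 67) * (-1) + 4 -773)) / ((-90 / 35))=29465065/97686 = 301.63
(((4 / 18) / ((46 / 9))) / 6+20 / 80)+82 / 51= 2917/1564 = 1.87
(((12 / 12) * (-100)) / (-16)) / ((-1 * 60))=-5/48 = -0.10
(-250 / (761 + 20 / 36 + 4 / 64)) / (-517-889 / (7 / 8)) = 12000/56042903 = 0.00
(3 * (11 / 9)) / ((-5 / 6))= -22/5 = -4.40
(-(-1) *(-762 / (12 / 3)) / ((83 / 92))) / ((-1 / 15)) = 262890/83 = 3167.35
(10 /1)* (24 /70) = 24/7 = 3.43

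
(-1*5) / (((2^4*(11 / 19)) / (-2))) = 95/88 = 1.08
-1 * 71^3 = -357911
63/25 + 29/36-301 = -297.67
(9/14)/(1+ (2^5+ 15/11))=11/588 = 0.02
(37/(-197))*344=-12728/197 = -64.61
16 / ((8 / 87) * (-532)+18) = -696/1345 = -0.52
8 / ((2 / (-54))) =-216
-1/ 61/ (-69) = 1/4209 = 0.00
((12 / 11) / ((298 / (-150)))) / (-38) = 450/31141 = 0.01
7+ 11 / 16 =123/16 = 7.69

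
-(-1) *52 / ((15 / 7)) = 364/15 = 24.27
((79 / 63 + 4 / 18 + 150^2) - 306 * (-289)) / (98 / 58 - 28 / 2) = -67559705/7497 = -9011.57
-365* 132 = -48180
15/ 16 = 0.94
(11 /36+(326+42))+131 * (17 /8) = 46561/72 = 646.68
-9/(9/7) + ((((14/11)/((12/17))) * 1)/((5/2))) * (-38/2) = -3416/165 = -20.70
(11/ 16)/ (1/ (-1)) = -11/16 = -0.69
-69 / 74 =-0.93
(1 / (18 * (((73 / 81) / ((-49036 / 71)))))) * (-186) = 41043132/5183 = 7918.80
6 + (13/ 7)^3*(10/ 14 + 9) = 163802/2401 = 68.22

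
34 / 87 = 0.39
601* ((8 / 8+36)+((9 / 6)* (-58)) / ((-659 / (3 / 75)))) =366406862/16475 = 22240.17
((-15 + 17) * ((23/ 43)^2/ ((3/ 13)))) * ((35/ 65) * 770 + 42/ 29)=165953648/160863 = 1031.65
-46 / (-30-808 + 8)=23/415 = 0.06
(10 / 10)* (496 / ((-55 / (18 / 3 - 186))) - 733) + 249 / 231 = 68634/77 = 891.35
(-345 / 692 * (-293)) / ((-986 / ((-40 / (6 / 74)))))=6233575/85289 = 73.09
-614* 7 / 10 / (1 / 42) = -90258/5 = -18051.60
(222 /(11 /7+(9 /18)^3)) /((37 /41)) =13776/95 = 145.01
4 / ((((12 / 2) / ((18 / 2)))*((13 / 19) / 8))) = 912/13 = 70.15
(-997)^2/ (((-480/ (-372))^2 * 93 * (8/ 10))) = 30814279/3840 = 8024.55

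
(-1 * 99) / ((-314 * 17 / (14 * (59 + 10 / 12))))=82929/5338 = 15.54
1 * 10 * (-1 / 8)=-5/4 = -1.25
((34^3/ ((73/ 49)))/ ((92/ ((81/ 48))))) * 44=21292.11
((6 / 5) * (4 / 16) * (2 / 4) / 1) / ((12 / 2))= 1/40 = 0.02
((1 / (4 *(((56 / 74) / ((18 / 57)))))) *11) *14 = 1221/76 = 16.07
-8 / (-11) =8/11 = 0.73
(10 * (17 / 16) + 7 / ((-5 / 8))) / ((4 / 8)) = -23/20 = -1.15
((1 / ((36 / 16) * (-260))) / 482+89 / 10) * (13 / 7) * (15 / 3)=1254766/15183 = 82.64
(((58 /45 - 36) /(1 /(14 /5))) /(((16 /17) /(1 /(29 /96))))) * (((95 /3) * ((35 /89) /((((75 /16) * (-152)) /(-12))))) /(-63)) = 5948096/5226525 = 1.14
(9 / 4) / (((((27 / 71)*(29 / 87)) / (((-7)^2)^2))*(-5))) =-170471/20 = -8523.55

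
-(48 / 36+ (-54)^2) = -8752/3 = -2917.33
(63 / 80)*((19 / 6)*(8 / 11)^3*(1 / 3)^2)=2128/19965 = 0.11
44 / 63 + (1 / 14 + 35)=4507/126 = 35.77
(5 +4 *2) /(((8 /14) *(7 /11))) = 143/4 = 35.75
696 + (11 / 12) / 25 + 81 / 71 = 14849881/21300 = 697.18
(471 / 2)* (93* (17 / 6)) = 248217/4 = 62054.25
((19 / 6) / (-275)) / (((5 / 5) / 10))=-19/165 = -0.12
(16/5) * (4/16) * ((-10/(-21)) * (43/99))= 344/2079 = 0.17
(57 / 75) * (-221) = -4199/25 = -167.96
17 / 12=1.42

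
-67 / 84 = -0.80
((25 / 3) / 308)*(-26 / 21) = -325/9702 = -0.03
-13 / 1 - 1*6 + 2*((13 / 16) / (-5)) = -773/40 = -19.32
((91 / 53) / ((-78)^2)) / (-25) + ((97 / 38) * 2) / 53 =1134767/11781900 = 0.10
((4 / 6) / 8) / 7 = 1/84 = 0.01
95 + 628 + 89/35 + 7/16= 406549/560 = 725.98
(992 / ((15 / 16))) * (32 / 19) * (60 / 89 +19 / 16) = 84153344/25365 = 3317.70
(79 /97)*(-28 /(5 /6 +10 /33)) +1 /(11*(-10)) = -1071093/53350 = -20.08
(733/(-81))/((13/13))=-733/81 = -9.05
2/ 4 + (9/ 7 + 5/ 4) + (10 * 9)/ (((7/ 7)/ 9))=22765/28 = 813.04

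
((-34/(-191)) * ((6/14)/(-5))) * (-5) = 102/1337 = 0.08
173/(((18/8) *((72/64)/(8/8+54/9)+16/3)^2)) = 2170112/851929 = 2.55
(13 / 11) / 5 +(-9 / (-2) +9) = 1511/110 = 13.74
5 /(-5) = -1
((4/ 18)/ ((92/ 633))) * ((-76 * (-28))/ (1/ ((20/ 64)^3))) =3507875/35328 = 99.29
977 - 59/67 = 65400/67 = 976.12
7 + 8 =15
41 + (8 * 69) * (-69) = -38047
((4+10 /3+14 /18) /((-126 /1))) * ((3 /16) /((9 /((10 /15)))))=-73/81648 = 0.00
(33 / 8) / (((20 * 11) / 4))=3/40 = 0.08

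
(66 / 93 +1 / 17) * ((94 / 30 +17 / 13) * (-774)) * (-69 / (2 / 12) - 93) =705809052/527 = 1339296.11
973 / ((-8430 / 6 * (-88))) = 973/123640 = 0.01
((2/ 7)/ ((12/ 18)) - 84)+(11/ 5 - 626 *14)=-309588/35 = -8845.37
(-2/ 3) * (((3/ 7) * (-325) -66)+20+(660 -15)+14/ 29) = -62280/203 = -306.80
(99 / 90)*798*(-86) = -377454/5 = -75490.80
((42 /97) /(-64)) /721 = -3/319712 = 0.00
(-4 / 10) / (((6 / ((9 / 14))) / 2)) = -3/35 = -0.09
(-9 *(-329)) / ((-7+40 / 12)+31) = 8883/82 = 108.33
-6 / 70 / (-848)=3/29680 = 0.00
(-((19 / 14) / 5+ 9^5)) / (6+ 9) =-4133449/1050 = -3936.62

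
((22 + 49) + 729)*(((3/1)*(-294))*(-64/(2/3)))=67737600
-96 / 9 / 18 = -16/27 = -0.59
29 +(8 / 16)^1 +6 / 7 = 425/14 = 30.36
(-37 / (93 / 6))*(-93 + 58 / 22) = 73556/341 = 215.71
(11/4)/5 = 11/20 = 0.55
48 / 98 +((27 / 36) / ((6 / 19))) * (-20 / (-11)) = 5183/1078 = 4.81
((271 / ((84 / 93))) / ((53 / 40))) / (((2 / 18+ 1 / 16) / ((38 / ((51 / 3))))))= 91940544/31535 = 2915.51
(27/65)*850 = 4590/13 = 353.08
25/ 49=0.51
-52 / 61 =-0.85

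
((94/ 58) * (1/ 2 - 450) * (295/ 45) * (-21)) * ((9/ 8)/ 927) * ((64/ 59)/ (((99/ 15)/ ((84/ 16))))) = 356965/3399 = 105.02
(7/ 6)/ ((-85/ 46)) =-161/255 = -0.63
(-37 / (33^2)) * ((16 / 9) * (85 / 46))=-25160/225423 = -0.11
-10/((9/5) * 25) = -2/9 = -0.22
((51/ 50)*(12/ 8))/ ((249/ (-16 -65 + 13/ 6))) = -8041/16600 = -0.48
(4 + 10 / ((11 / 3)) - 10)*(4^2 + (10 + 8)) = -1224/11 = -111.27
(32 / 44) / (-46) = -4/253 = -0.02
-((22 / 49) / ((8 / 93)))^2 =-1046529/38416 = -27.24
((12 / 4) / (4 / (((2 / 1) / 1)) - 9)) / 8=-3/56 = -0.05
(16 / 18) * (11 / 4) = 22/9 = 2.44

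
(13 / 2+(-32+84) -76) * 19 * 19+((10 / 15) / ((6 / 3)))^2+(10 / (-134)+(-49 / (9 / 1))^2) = -6287.82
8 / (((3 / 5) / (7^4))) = 32013.33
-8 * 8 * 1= -64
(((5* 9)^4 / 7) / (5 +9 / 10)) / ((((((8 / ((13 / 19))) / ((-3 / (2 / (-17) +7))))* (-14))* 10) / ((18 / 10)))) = 41826375/878864 = 47.59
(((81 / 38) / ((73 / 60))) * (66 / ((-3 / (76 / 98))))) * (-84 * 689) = 1729969.78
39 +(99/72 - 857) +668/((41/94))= 234483/328 = 714.89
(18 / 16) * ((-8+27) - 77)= -261/4 = -65.25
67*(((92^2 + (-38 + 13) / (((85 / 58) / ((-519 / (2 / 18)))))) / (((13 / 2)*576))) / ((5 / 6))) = 50199013/26520 = 1892.87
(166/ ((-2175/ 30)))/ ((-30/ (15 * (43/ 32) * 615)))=438987/464 = 946.09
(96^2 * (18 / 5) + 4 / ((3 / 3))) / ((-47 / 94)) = -331816/5 = -66363.20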